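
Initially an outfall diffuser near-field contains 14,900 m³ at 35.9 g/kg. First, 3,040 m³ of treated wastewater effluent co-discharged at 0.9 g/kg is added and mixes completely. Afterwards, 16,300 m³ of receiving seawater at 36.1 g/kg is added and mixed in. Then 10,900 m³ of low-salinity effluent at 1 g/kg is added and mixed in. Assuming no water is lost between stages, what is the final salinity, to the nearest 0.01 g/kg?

25.19 g/kg

Mass of salt is conserved:
Initial salt = 14,900×35.9 = 534,910
After stage 1: salt = 534,910 + 3,040×0.9 = 537,646; volume = 17,940 m³; S = 29.969 g/kg
After stage 2: salt = 537,646 + 16,300×36.1 = 1,126,076; volume = 34,240 m³; S = 32.888 g/kg
After stage 3: salt = 1,126,076 + 10,900×1 = 1,136,976; volume = 45,140 m³
S = 1,136,976 / 45,140 = 25.1878 g/kg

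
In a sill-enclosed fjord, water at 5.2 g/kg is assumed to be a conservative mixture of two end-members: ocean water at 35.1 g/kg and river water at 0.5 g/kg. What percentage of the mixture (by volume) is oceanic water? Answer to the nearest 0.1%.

Let g be the oceanic fraction. Salt balance per unit volume:
g×35.1 + (1−g)×0.5 = 5.2
g = (5.2 − 0.5) / (35.1 − 0.5) = 4.7/34.6 = 0.1358

13.6%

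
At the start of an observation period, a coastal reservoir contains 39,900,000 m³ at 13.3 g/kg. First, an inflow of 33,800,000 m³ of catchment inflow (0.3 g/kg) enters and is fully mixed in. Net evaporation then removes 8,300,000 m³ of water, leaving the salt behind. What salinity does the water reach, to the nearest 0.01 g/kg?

8.27 g/kg

After mixing: salt = 39,900,000×13.3 + 33,800,000×0.3 = 540,810,000; volume = 73,700,000 m³
After evaporation: salt unchanged = 540,810,000; volume = 73,700,000 − 8,300,000 = 65,400,000 m³
S = 540,810,000 / 65,400,000 = 8.2693 g/kg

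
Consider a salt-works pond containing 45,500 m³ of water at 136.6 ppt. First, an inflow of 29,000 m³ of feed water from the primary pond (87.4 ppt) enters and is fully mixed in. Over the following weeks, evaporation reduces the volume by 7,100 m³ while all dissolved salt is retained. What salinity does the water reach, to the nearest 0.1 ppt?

129.8 ppt

After mixing: salt = 45,500×136.6 + 29,000×87.4 = 8,749,900; volume = 74,500 m³
After evaporation: salt unchanged = 8,749,900; volume = 74,500 − 7,100 = 67,400 m³
S = 8,749,900 / 67,400 = 129.8205 ppt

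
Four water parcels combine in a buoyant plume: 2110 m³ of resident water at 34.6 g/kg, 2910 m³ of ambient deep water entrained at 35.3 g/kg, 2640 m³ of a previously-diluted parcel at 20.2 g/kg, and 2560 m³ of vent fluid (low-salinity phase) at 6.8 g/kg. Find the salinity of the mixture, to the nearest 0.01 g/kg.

Mass of salt is conserved:
salt = 2,110×34.6 + 2,910×35.3 + 2,640×20.2 + 2,560×6.8 = 73,006 + 102,723 + 53,328 + 17,408 = 246,465
volume = 2,110 + 2,910 + 2,640 + 2,560 = 10,220 m³
S = 246,465 / 10,220 = 24.1159 g/kg

24.12 g/kg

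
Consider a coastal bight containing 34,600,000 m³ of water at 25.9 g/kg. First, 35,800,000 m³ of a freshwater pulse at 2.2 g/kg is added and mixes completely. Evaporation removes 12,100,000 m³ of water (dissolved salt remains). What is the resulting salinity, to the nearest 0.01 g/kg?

After mixing: salt = 34,600,000×25.9 + 35,800,000×2.2 = 974,900,000; volume = 70,400,000 m³
After evaporation: salt unchanged = 974,900,000; volume = 70,400,000 − 12,100,000 = 58,300,000 m³
S = 974,900,000 / 58,300,000 = 16.7221 g/kg

16.72 g/kg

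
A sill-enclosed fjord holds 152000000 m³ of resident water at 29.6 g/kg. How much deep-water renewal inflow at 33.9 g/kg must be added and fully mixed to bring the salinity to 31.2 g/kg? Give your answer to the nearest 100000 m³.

Salt balance: 152,000,000×29.6 + V×33.9 = (152,000,000+V)×31.2
4,499,200,000 + 33.9V = 4,742,400,000 + 31.2V
243,200,000 = 2.7V
V = 90,074,074.07 m³

90100000 m³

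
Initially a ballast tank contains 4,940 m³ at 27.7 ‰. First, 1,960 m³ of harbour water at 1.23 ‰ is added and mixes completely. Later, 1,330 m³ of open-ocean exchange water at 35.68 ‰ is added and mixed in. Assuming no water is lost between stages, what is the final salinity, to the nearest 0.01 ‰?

22.69 ‰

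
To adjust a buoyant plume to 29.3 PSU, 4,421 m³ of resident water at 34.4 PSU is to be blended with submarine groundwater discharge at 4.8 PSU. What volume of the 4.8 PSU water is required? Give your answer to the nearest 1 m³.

920 m³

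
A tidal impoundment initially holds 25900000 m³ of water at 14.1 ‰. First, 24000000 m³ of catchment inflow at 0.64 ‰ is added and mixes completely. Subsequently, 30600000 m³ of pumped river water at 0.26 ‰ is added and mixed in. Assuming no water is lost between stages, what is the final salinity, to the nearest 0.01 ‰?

4.83 ‰

Mass of salt is conserved:
Initial salt = 25,900,000×14.1 = 365,190,000
After stage 1: salt = 365,190,000 + 24,000,000×0.64 = 380,550,000; volume = 49,900,000 m³; S = 7.626 ‰
After stage 2: salt = 380,550,000 + 30,600,000×0.26 = 388,506,000; volume = 80,500,000 m³
S = 388,506,000 / 80,500,000 = 4.8262 ‰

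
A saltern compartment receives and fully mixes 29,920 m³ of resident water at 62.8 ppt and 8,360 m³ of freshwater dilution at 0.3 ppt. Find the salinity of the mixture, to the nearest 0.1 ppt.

49.2 ppt

Mass of salt is conserved:
salt = 29,920×62.8 + 8,360×0.3 = 1,878,976 + 2,508 = 1,881,484
volume = 29,920 + 8,360 = 38,280 m³
S = 1,881,484 / 38,280 = 49.151 ppt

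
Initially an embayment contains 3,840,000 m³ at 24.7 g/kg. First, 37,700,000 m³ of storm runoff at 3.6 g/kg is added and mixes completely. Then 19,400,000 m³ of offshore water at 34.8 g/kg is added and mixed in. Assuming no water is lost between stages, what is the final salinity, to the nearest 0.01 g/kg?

14.86 g/kg

Salt balance:
Initial salt = 3,840,000×24.7 = 94,848,000
After stage 1: salt = 94,848,000 + 37,700,000×3.6 = 230,568,000; volume = 41,540,000 m³; S = 5.551 g/kg
After stage 2: salt = 230,568,000 + 19,400,000×34.8 = 905,688,000; volume = 60,940,000 m³
S = 905,688,000 / 60,940,000 = 14.862 g/kg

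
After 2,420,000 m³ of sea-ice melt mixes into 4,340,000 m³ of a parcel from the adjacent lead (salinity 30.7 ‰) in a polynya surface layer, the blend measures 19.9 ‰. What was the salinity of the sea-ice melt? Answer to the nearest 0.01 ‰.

0.53 ‰

Salt balance: 4,340,000×30.7 + 2,420,000×S = 6,760,000×19.9
133,238,000 + 2,420,000·S = 134,524,000
S = (134,524,000 − 133,238,000) / 2,420,000 = 0.5314 ‰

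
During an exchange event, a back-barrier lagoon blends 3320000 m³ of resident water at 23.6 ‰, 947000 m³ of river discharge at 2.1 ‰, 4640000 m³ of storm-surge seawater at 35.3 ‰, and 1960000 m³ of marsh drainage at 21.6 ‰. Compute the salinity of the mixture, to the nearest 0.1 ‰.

Weighted by volume,
salt = 3,320,000×23.6 + 947,000×2.1 + 4,640,000×35.3 + 1,960,000×21.6 = 78,352,000 + 1,988,700 + 163,792,000 + 42,336,000 = 286,468,700
volume = 3,320,000 + 947,000 + 4,640,000 + 1,960,000 = 10,867,000 m³
S = 286,468,700 / 10,867,000 = 26.361 ‰

26.4 ‰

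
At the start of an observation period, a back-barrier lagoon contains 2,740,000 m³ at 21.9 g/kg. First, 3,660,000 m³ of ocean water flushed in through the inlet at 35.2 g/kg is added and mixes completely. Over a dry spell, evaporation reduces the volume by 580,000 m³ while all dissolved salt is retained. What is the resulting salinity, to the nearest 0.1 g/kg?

32.4 g/kg

After mixing: salt = 2,740,000×21.9 + 3,660,000×35.2 = 188,838,000; volume = 6,400,000 m³
After evaporation: salt unchanged = 188,838,000; volume = 6,400,000 − 580,000 = 5,820,000 m³
S = 188,838,000 / 5,820,000 = 32.4464 g/kg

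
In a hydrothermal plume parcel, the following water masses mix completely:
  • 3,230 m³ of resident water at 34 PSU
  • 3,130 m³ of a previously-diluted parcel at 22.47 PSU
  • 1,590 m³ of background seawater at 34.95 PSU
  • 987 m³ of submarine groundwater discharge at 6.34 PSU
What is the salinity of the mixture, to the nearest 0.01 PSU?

27.08 PSU

Total salt / total volume:
salt = 3,230×34 + 3,130×22.47 + 1,590×34.95 + 987×6.34 = 109,820 + 70,331.1 + 55,570.5 + 6,257.58 = 241,979.18
volume = 3,230 + 3,130 + 1,590 + 987 = 8,937 m³
S = 241,979.18 / 8,937 = 27.0761 PSU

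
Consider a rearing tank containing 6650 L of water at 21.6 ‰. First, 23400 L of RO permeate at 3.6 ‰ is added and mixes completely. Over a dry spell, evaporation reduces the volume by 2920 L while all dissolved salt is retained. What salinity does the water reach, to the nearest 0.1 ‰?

After mixing: salt = 6,650×21.6 + 23,400×3.6 = 227,880; volume = 30,050 L
After evaporation: salt unchanged = 227,880; volume = 30,050 − 2,920 = 27,130 L
S = 227,880 / 27,130 = 8.3996 ‰

8.4 ‰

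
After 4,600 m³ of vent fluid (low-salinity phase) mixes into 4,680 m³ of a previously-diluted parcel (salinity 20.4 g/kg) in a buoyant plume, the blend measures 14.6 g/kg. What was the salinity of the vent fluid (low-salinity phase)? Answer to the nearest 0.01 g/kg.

Salt balance: 4,680×20.4 + 4,600×S = 9,280×14.6
95,472 + 4,600·S = 135,488
S = (135,488 − 95,472) / 4,600 = 8.6991 g/kg

8.70 g/kg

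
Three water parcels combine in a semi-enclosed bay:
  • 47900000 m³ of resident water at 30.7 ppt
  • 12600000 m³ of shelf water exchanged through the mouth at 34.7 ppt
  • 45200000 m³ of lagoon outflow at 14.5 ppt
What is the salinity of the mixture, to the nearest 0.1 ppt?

24.2 ppt

Mass of salt is conserved:
salt = 47,900,000×30.7 + 12,600,000×34.7 + 45,200,000×14.5 = 1,470,530,000 + 437,220,000 + 655,400,000 = 2,563,150,000
volume = 47,900,000 + 12,600,000 + 45,200,000 = 105,700,000 m³
S = 2,563,150,000 / 105,700,000 = 24.249 ppt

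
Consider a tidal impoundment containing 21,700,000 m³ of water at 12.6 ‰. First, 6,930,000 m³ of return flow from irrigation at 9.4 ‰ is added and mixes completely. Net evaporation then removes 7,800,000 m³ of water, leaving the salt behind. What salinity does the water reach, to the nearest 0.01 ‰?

After mixing: salt = 21,700,000×12.6 + 6,930,000×9.4 = 338,562,000; volume = 28,630,000 m³
After evaporation: salt unchanged = 338,562,000; volume = 28,630,000 − 7,800,000 = 20,830,000 m³
S = 338,562,000 / 20,830,000 = 16.2536 ‰

16.25 ‰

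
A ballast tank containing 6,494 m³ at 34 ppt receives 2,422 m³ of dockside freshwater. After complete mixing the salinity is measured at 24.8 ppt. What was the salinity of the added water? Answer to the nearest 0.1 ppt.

0.1 ppt

Salt balance: 6,494×34 + 2,422×S = 8,916×24.8
220,796 + 2,422·S = 221,116.8
S = (221,116.8 − 220,796) / 2,422 = 0.1325 ppt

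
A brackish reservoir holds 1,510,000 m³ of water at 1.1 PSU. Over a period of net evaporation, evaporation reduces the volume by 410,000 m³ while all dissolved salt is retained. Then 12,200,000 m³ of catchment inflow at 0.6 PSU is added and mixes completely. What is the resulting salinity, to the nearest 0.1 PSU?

0.7 PSU

After evaporation: salt = 1,510,000×1.1 = 1,661,000; volume = 1,510,000 − 410,000 = 1,100,000 m³
After mixing: salt = 1,661,000 + 12,200,000×0.6 = 8,981,000; volume = 1,100,000 + 12,200,000 = 13,300,000 m³
S = 8,981,000 / 13,300,000 = 0.6753 PSU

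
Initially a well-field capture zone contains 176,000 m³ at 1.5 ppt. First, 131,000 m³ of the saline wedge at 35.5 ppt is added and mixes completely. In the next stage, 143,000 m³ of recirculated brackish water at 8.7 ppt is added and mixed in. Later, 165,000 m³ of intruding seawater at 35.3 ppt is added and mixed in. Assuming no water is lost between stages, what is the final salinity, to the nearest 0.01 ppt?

19.48 ppt

Weighted by volume,
Initial salt = 176,000×1.5 = 264,000
After stage 1: salt = 264,000 + 131,000×35.5 = 4,914,500; volume = 307,000 m³; S = 16.008 ppt
After stage 2: salt = 4,914,500 + 143,000×8.7 = 6,158,600; volume = 450,000 m³; S = 13.686 ppt
After stage 3: salt = 6,158,600 + 165,000×35.3 = 11,983,100; volume = 615,000 m³
S = 11,983,100 / 615,000 = 19.4847 ppt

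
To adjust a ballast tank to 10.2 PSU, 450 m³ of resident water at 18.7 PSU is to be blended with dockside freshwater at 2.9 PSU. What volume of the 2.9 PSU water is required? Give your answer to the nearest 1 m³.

524 m³

Salt balance: 450×18.7 + V×2.9 = (450+V)×10.2
8,415 + 2.9V = 4,590 + 10.2V
3,825 = 7.3V
V = 523.97 m³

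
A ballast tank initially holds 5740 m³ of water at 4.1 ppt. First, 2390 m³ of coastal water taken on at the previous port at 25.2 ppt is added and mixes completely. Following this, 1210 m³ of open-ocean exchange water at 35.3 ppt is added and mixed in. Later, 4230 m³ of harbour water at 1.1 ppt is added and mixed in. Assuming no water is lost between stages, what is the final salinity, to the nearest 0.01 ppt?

Total salt / total volume:
Initial salt = 5,740×4.1 = 23,534
After stage 1: salt = 23,534 + 2,390×25.2 = 83,762; volume = 8,130 m³; S = 10.303 ppt
After stage 2: salt = 83,762 + 1,210×35.3 = 126,475; volume = 9,340 m³; S = 13.541 ppt
After stage 3: salt = 126,475 + 4,230×1.1 = 131,128; volume = 13,570 m³
S = 131,128 / 13,570 = 9.6631 ppt

9.66 ppt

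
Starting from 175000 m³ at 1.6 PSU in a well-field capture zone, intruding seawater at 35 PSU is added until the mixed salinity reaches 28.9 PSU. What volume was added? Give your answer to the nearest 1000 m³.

783000 m³

Salt balance: 175,000×1.6 + V×35 = (175,000+V)×28.9
280,000 + 35V = 5,057,500 + 28.9V
4,777,500 = 6.1V
V = 783,196.72 m³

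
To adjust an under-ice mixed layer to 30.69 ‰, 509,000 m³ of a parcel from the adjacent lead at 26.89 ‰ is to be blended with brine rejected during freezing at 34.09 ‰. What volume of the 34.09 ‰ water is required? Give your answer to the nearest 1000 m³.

569000 m³

Salt balance: 509,000×26.89 + V×34.09 = (509,000+V)×30.69
13,687,010 + 34.09V = 15,621,210 + 30.69V
1,934,200 = 3.4V
V = 568,882.35 m³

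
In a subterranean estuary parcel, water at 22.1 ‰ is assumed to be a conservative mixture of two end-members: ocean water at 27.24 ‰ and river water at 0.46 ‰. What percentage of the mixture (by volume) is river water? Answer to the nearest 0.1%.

19.2%

Let f be the freshwater fraction. Salt balance per unit volume:
f×0.46 + (1−f)×27.24 = 22.1
f = (27.24 − 22.1) / (27.24 − 0.46) = 5.14/26.78 = 0.1919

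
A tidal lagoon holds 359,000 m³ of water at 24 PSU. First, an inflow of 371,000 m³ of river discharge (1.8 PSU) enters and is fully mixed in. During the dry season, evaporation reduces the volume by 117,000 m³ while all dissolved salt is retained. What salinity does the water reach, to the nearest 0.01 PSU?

After mixing: salt = 359,000×24 + 371,000×1.8 = 9,283,800; volume = 730,000 m³
After evaporation: salt unchanged = 9,283,800; volume = 730,000 − 117,000 = 613,000 m³
S = 9,283,800 / 613,000 = 15.1449 PSU

15.14 PSU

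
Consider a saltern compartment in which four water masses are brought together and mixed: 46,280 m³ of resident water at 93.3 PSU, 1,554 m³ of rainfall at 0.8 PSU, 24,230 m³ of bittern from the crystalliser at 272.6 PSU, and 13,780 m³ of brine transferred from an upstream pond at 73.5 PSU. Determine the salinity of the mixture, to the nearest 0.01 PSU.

Mass of salt is conserved:
salt = 46,280×93.3 + 1,554×0.8 + 24,230×272.6 + 13,780×73.5 = 4,317,924 + 1,243.2 + 6,605,098 + 1,012,830 = 11,937,095.2
volume = 46,280 + 1,554 + 24,230 + 13,780 = 85,844 m³
S = 11,937,095.2 / 85,844 = 139.0557 PSU

139.06 PSU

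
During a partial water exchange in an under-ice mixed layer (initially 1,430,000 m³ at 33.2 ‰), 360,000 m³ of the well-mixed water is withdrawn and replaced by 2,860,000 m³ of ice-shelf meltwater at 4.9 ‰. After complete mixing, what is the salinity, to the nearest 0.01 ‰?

Remaining after removal: 1,070,000 m³ at 33.2 ‰ (salt = 35,524,000)
After addition: salt = 35,524,000 + 2,860,000×4.9 = 49,538,000; volume = 3,930,000 m³
S = 49,538,000 / 3,930,000 = 12.6051 ‰

12.61 ‰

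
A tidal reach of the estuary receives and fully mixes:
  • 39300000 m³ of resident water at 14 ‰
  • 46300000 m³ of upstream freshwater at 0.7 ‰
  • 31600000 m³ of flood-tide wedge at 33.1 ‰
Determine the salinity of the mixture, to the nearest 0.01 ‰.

Salt balance:
salt = 39,300,000×14 + 46,300,000×0.7 + 31,600,000×33.1 = 550,200,000 + 32,410,000 + 1,045,960,000 = 1,628,570,000
volume = 39,300,000 + 46,300,000 + 31,600,000 = 117,200,000 m³
S = 1,628,570,000 / 117,200,000 = 13.8956 ‰

13.90 ‰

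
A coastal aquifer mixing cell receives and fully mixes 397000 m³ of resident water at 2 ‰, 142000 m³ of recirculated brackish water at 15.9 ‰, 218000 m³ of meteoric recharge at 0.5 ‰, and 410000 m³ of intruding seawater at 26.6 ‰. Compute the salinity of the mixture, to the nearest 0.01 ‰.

Mass of salt is conserved:
salt = 397,000×2 + 142,000×15.9 + 218,000×0.5 + 410,000×26.6 = 794,000 + 2,257,800 + 109,000 + 10,906,000 = 14,066,800
volume = 397,000 + 142,000 + 218,000 + 410,000 = 1,167,000 m³
S = 14,066,800 / 1,167,000 = 12.0538 ‰

12.05 ‰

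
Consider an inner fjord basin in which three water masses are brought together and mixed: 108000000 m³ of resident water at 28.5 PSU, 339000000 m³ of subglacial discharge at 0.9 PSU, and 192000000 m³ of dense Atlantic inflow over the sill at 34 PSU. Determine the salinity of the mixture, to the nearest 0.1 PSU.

By conservation of dissolved salt,
salt = 108,000,000×28.5 + 339,000,000×0.9 + 192,000,000×34 = 3,078,000,000 + 305,100,000 + 6,528,000,000 = 9,911,100,000
volume = 108,000,000 + 339,000,000 + 192,000,000 = 639,000,000 m³
S = 9,911,100,000 / 639,000,000 = 15.51 PSU

15.5 PSU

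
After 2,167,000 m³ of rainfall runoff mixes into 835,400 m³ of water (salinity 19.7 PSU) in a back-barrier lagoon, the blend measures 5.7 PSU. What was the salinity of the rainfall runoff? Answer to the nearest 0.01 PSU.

Salt balance: 835,400×19.7 + 2,167,000×S = 3,002,400×5.7
16,457,380 + 2,167,000·S = 17,113,680
S = (17,113,680 − 16,457,380) / 2,167,000 = 0.3029 PSU

0.30 PSU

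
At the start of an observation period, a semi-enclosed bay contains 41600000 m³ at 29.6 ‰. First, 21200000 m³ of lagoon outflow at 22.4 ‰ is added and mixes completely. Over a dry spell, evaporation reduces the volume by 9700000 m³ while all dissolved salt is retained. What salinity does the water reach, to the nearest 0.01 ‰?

32.13 ‰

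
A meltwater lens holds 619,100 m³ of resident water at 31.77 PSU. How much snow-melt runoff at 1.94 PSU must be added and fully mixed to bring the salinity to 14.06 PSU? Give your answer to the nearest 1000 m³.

905000 m³

Salt balance: 619,100×31.77 + V×1.94 = (619,100+V)×14.06
19,668,807 + 1.94V = 8,704,546 + 14.06V
10,964,261 = 12.12V
V = 904,642 m³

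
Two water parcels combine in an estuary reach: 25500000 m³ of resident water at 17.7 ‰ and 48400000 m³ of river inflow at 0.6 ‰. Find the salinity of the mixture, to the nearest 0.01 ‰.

6.50 ‰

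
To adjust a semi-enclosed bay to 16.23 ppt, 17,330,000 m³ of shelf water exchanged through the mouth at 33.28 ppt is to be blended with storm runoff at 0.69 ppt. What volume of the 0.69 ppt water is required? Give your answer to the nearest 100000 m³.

19000000 m³

Salt balance: 17,330,000×33.28 + V×0.69 = (17,330,000+V)×16.23
576,742,400 + 0.69V = 281,265,900 + 16.23V
295,476,500 = 15.54V
V = 19,013,931.79 m³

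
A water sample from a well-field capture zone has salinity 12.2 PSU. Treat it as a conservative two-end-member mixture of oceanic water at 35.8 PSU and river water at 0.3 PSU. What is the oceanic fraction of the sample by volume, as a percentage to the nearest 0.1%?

Let g be the oceanic fraction. Salt balance per unit volume:
g×35.8 + (1−g)×0.3 = 12.2
g = (12.2 − 0.3) / (35.8 − 0.3) = 11.9/35.5 = 0.3352

33.5%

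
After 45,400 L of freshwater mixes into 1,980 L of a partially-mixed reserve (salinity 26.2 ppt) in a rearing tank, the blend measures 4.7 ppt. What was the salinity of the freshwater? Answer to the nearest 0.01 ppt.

3.76 ppt

Salt balance: 1,980×26.2 + 45,400×S = 47,380×4.7
51,876 + 45,400·S = 222,686
S = (222,686 − 51,876) / 45,400 = 3.7623 ppt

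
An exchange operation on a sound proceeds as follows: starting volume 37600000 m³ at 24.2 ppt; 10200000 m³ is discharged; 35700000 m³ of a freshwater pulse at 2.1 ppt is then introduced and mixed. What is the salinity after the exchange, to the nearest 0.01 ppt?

Remaining after removal: 27,400,000 m³ at 24.2 ppt (salt = 663,080,000)
After addition: salt = 663,080,000 + 35,700,000×2.1 = 738,050,000; volume = 63,100,000 m³
S = 738,050,000 / 63,100,000 = 11.6965 ppt

11.70 ppt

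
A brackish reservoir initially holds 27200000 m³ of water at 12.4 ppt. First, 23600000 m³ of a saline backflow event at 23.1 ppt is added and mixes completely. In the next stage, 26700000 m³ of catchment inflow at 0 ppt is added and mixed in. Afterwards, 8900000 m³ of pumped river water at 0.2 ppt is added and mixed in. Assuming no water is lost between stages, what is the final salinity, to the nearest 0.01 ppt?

10.23 ppt

Mass of salt is conserved:
Initial salt = 27,200,000×12.4 = 337,280,000
After stage 1: salt = 337,280,000 + 23,600,000×23.1 = 882,440,000; volume = 50,800,000 m³; S = 17.371 ppt
After stage 2: salt = 882,440,000 + 26,700,000×0 = 882,440,000; volume = 77,500,000 m³; S = 11.386 ppt
After stage 3: salt = 882,440,000 + 8,900,000×0.2 = 884,220,000; volume = 86,400,000 m³
S = 884,220,000 / 86,400,000 = 10.234 ppt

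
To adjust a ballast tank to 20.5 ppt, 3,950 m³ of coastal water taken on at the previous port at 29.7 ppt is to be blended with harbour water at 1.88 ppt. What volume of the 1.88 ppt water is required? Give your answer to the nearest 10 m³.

1950 m³

Salt balance: 3,950×29.7 + V×1.88 = (3,950+V)×20.5
117,315 + 1.88V = 80,975 + 20.5V
36,340 = 18.62V
V = 1,951.66 m³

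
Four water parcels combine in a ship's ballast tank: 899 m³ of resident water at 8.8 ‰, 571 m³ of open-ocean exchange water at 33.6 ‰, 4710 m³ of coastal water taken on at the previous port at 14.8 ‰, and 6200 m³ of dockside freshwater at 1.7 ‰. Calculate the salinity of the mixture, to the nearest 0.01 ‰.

Salt balance:
salt = 899×8.8 + 571×33.6 + 4,710×14.8 + 6,200×1.7 = 7,911.2 + 19,185.6 + 69,708 + 10,540 = 107,344.8
volume = 899 + 571 + 4,710 + 6,200 = 12,380 m³
S = 107,344.8 / 12,380 = 8.6708 ‰

8.67 ‰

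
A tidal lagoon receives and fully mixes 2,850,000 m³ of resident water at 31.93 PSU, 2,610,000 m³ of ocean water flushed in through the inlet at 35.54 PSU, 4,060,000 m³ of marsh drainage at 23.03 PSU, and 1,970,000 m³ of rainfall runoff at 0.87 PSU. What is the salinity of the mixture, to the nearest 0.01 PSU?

Weighted by volume,
salt = 2,850,000×31.93 + 2,610,000×35.54 + 4,060,000×23.03 + 1,970,000×0.87 = 91,000,500 + 92,759,400 + 93,501,800 + 1,713,900 = 278,975,600
volume = 2,850,000 + 2,610,000 + 4,060,000 + 1,970,000 = 11,490,000 m³
S = 278,975,600 / 11,490,000 = 24.2799 PSU

24.28 PSU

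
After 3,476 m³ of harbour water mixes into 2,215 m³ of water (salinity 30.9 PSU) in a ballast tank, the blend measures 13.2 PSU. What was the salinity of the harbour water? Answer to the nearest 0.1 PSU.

1.9 PSU

Salt balance: 2,215×30.9 + 3,476×S = 5,691×13.2
68,443.5 + 3,476·S = 75,121.2
S = (75,121.2 − 68,443.5) / 3,476 = 1.9211 PSU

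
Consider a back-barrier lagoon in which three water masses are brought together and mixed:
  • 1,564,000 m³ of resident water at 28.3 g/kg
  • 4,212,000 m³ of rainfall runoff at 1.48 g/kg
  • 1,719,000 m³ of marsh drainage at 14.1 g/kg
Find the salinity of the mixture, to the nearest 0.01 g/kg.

Total salt / total volume:
salt = 1,564,000×28.3 + 4,212,000×1.48 + 1,719,000×14.1 = 44,261,200 + 6,233,760 + 24,237,900 = 74,732,860
volume = 1,564,000 + 4,212,000 + 1,719,000 = 7,495,000 m³
S = 74,732,860 / 7,495,000 = 9.971 g/kg

9.97 g/kg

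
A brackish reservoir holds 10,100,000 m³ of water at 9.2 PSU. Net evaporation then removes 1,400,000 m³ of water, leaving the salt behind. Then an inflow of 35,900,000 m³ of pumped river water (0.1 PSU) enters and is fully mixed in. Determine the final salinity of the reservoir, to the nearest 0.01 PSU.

2.16 PSU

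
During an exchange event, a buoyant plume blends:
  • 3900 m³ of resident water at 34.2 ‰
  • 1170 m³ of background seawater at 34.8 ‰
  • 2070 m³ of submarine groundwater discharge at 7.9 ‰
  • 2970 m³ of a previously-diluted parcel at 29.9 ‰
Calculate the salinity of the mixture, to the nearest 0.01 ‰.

27.62 ‰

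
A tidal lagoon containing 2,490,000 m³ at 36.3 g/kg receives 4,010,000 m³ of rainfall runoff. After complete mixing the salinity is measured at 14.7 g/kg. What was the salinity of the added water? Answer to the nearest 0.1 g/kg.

1.3 g/kg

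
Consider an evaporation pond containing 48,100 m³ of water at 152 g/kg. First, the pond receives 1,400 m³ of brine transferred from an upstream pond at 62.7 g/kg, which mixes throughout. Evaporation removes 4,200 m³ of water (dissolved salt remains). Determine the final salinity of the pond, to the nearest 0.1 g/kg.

163.3 g/kg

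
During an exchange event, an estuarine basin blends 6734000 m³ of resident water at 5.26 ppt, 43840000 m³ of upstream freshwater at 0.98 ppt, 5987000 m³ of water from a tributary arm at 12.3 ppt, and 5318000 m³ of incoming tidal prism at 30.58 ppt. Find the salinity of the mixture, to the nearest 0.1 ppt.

5.1 ppt

Salt balance:
salt = 6,734,000×5.26 + 43,840,000×0.98 + 5,987,000×12.3 + 5,318,000×30.58 = 35,420,840 + 42,963,200 + 73,640,100 + 162,624,440 = 314,648,580
volume = 6,734,000 + 43,840,000 + 5,987,000 + 5,318,000 = 61,879,000 m³
S = 314,648,580 / 61,879,000 = 5.085 ppt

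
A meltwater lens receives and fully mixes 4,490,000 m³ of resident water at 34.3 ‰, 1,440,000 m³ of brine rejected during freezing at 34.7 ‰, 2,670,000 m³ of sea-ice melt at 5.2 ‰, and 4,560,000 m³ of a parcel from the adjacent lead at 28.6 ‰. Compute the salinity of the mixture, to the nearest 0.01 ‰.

By conservation of dissolved salt,
salt = 4,490,000×34.3 + 1,440,000×34.7 + 2,670,000×5.2 + 4,560,000×28.6 = 154,007,000 + 49,968,000 + 13,884,000 + 130,416,000 = 348,275,000
volume = 4,490,000 + 1,440,000 + 2,670,000 + 4,560,000 = 13,160,000 m³
S = 348,275,000 / 13,160,000 = 26.4647 ‰

26.46 ‰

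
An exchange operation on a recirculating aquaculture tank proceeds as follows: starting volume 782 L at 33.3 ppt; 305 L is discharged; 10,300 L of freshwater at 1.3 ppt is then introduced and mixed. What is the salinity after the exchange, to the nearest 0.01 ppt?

2.72 ppt

Remaining after removal: 477 L at 33.3 ppt (salt = 15,884.1)
After addition: salt = 15,884.1 + 10,300×1.3 = 29,274.1; volume = 10,777 L
S = 29,274.1 / 10,777 = 2.7163 ppt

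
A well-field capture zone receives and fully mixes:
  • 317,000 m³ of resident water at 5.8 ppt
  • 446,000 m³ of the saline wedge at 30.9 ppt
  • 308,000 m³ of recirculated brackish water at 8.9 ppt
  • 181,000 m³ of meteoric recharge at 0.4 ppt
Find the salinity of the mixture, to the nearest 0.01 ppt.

Salt balance:
salt = 317,000×5.8 + 446,000×30.9 + 308,000×8.9 + 181,000×0.4 = 1,838,600 + 13,781,400 + 2,741,200 + 72,400 = 18,433,600
volume = 317,000 + 446,000 + 308,000 + 181,000 = 1,252,000 m³
S = 18,433,600 / 1,252,000 = 14.7233 ppt

14.72 ppt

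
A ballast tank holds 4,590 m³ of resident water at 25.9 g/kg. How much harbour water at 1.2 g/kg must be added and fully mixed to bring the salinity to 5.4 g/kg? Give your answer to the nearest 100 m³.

22400 m³

Salt balance: 4,590×25.9 + V×1.2 = (4,590+V)×5.4
118,881 + 1.2V = 24,786 + 5.4V
94,095 = 4.2V
V = 22,403.57 m³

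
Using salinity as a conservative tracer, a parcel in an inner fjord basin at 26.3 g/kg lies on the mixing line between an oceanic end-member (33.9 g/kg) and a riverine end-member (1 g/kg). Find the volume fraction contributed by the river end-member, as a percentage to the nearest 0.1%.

Let f be the freshwater fraction. Salt balance per unit volume:
f×1 + (1−f)×33.9 = 26.3
f = (33.9 − 26.3) / (33.9 − 1) = 7.6/32.9 = 0.231

23.1%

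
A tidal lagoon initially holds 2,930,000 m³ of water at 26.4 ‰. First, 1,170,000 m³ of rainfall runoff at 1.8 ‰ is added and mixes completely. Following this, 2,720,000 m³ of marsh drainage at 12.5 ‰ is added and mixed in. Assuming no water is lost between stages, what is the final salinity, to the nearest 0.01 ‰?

Conserving salt mass:
Initial salt = 2,930,000×26.4 = 77,352,000
After stage 1: salt = 77,352,000 + 1,170,000×1.8 = 79,458,000; volume = 4,100,000 m³; S = 19.38 ‰
After stage 2: salt = 79,458,000 + 2,720,000×12.5 = 113,458,000; volume = 6,820,000 m³
S = 113,458,000 / 6,820,000 = 16.6361 ‰

16.64 ‰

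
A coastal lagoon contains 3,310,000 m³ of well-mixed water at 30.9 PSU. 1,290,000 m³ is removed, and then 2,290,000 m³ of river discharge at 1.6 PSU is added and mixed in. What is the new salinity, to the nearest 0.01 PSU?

15.33 PSU

Remaining after removal: 2,020,000 m³ at 30.9 PSU (salt = 62,418,000)
After addition: salt = 62,418,000 + 2,290,000×1.6 = 66,082,000; volume = 4,310,000 m³
S = 66,082,000 / 4,310,000 = 15.3323 PSU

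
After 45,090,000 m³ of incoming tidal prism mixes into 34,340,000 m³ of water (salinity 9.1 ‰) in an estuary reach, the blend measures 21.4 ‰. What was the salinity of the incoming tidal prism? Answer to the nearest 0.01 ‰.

30.77 ‰

Salt balance: 34,340,000×9.1 + 45,090,000×S = 79,430,000×21.4
312,494,000 + 45,090,000·S = 1,699,802,000
S = (1,699,802,000 − 312,494,000) / 45,090,000 = 30.7675 ‰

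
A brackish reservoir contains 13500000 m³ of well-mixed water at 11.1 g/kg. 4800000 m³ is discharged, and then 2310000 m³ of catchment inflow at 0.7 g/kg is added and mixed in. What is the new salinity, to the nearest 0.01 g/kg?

Remaining after removal: 8,700,000 m³ at 11.1 g/kg (salt = 96,570,000)
After addition: salt = 96,570,000 + 2,310,000×0.7 = 98,187,000; volume = 11,010,000 m³
S = 98,187,000 / 11,010,000 = 8.918 g/kg

8.92 g/kg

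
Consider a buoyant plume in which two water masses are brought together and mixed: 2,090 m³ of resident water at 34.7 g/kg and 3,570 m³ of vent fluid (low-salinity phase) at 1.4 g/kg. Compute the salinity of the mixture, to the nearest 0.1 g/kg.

13.7 g/kg

Conserving salt mass:
salt = 2,090×34.7 + 3,570×1.4 = 72,523 + 4,998 = 77,521
volume = 2,090 + 3,570 = 5,660 m³
S = 77,521 / 5,660 = 13.696 g/kg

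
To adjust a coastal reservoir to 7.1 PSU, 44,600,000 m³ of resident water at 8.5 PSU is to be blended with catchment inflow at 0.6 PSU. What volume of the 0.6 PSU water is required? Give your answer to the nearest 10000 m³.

Salt balance: 44,600,000×8.5 + V×0.6 = (44,600,000+V)×7.1
379,100,000 + 0.6V = 316,660,000 + 7.1V
62,440,000 = 6.5V
V = 9,606,153.85 m³

9610000 m³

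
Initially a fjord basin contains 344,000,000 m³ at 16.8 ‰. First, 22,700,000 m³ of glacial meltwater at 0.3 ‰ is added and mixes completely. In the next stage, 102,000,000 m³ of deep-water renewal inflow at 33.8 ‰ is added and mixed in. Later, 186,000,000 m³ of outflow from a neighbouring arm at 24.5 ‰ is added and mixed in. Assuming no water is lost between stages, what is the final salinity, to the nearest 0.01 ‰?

21.06 ‰

Mass of salt is conserved:
Initial salt = 344,000,000×16.8 = 5,779,200,000
After stage 1: salt = 5,779,200,000 + 22,700,000×0.3 = 5,786,010,000; volume = 366,700,000 m³; S = 15.779 ‰
After stage 2: salt = 5,786,010,000 + 102,000,000×33.8 = 9,233,610,000; volume = 468,700,000 m³; S = 19.7 ‰
After stage 3: salt = 9,233,610,000 + 186,000,000×24.5 = 13,790,610,000; volume = 654,700,000 m³
S = 13,790,610,000 / 654,700,000 = 21.064 ‰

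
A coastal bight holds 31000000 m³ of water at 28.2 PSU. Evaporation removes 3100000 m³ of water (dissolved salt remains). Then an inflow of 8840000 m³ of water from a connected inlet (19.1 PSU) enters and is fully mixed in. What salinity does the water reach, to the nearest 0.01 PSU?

28.39 PSU

After evaporation: salt = 31,000,000×28.2 = 874,200,000; volume = 31,000,000 − 3,100,000 = 27,900,000 m³
After mixing: salt = 874,200,000 + 8,840,000×19.1 = 1,043,044,000; volume = 27,900,000 + 8,840,000 = 36,740,000 m³
S = 1,043,044,000 / 36,740,000 = 28.3899 PSU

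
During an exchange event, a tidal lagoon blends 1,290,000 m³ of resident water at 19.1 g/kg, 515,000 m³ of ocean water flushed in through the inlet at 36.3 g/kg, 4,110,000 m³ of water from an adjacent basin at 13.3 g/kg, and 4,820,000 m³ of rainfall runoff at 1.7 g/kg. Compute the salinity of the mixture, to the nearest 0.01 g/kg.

9.89 g/kg

Salt balance:
salt = 1,290,000×19.1 + 515,000×36.3 + 4,110,000×13.3 + 4,820,000×1.7 = 24,639,000 + 18,694,500 + 54,663,000 + 8,194,000 = 106,190,500
volume = 1,290,000 + 515,000 + 4,110,000 + 4,820,000 = 10,735,000 m³
S = 106,190,500 / 10,735,000 = 9.892 g/kg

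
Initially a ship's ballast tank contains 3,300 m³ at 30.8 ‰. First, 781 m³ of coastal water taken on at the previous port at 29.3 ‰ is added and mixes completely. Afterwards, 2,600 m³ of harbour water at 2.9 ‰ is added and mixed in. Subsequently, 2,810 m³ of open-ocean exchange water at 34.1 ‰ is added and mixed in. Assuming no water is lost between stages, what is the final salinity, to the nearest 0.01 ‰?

24.01 ‰

Salt balance:
Initial salt = 3,300×30.8 = 101,640
After stage 1: salt = 101,640 + 781×29.3 = 124,523.3; volume = 4,081 m³; S = 30.513 ‰
After stage 2: salt = 124,523.3 + 2,600×2.9 = 132,063.3; volume = 6,681 m³; S = 19.767 ‰
After stage 3: salt = 132,063.3 + 2,810×34.1 = 227,884.3; volume = 9,491 m³
S = 227,884.3 / 9,491 = 24.0106 ‰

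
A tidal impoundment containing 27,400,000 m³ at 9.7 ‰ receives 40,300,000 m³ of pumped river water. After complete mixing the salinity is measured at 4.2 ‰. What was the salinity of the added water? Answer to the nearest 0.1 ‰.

0.5 ‰

Salt balance: 27,400,000×9.7 + 40,300,000×S = 67,700,000×4.2
265,780,000 + 40,300,000·S = 284,340,000
S = (284,340,000 − 265,780,000) / 40,300,000 = 0.4605 ‰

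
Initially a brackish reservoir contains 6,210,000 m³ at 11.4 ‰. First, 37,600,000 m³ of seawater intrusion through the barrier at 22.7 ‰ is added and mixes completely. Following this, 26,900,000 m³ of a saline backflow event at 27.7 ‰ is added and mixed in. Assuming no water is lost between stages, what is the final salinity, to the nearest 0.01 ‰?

23.61 ‰

Weighted by volume,
Initial salt = 6,210,000×11.4 = 70,794,000
After stage 1: salt = 70,794,000 + 37,600,000×22.7 = 924,314,000; volume = 43,810,000 m³; S = 21.098 ‰
After stage 2: salt = 924,314,000 + 26,900,000×27.7 = 1,669,444,000; volume = 70,710,000 m³
S = 1,669,444,000 / 70,710,000 = 23.6097 ‰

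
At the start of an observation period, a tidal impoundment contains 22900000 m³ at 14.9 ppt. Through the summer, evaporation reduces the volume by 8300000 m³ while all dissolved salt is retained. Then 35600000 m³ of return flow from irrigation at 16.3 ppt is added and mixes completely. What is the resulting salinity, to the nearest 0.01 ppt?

18.36 ppt

After evaporation: salt = 22,900,000×14.9 = 341,210,000; volume = 22,900,000 − 8,300,000 = 14,600,000 m³
After mixing: salt = 341,210,000 + 35,600,000×16.3 = 921,490,000; volume = 14,600,000 + 35,600,000 = 50,200,000 m³
S = 921,490,000 / 50,200,000 = 18.3564 ppt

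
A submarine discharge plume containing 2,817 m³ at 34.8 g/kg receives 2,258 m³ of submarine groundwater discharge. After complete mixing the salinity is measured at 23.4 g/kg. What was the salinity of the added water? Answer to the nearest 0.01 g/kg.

9.18 g/kg

Salt balance: 2,817×34.8 + 2,258×S = 5,075×23.4
98,031.6 + 2,258·S = 118,755
S = (118,755 − 98,031.6) / 2,258 = 9.1778 g/kg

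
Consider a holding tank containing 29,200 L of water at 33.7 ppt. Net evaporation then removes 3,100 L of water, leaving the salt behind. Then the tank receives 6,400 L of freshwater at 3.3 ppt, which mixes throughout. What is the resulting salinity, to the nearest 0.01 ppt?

After evaporation: salt = 29,200×33.7 = 984,040; volume = 29,200 − 3,100 = 26,100 L
After mixing: salt = 984,040 + 6,400×3.3 = 1,005,160; volume = 26,100 + 6,400 = 32,500 L
S = 1,005,160 / 32,500 = 30.928 ppt

30.93 ppt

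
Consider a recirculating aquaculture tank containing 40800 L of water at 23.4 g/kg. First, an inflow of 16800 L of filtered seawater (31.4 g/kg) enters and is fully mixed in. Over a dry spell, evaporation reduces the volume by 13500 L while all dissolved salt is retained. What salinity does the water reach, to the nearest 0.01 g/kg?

33.61 g/kg

After mixing: salt = 40,800×23.4 + 16,800×31.4 = 1,482,240; volume = 57,600 L
After evaporation: salt unchanged = 1,482,240; volume = 57,600 − 13,500 = 44,100 L
S = 1,482,240 / 44,100 = 33.6109 g/kg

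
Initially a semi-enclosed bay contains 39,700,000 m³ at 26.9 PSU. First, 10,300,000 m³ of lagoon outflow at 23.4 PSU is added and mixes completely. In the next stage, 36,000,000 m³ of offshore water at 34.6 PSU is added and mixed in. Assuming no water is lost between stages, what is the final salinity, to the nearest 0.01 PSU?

Salt balance:
Initial salt = 39,700,000×26.9 = 1,067,930,000
After stage 1: salt = 1,067,930,000 + 10,300,000×23.4 = 1,308,950,000; volume = 50,000,000 m³; S = 26.179 PSU
After stage 2: salt = 1,308,950,000 + 36,000,000×34.6 = 2,554,550,000; volume = 86,000,000 m³
S = 2,554,550,000 / 86,000,000 = 29.7041 PSU

29.70 PSU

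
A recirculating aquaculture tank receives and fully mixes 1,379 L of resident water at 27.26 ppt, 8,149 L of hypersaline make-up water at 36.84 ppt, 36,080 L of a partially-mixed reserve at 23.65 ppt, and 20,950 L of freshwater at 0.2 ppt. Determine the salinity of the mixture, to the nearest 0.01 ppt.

17.96 ppt

By conservation of dissolved salt,
salt = 1,379×27.26 + 8,149×36.84 + 36,080×23.65 + 20,950×0.2 = 37,591.54 + 300,209.16 + 853,292 + 4,190 = 1,195,282.7
volume = 1,379 + 8,149 + 36,080 + 20,950 = 66,558 L
S = 1,195,282.7 / 66,558 = 17.9585 ppt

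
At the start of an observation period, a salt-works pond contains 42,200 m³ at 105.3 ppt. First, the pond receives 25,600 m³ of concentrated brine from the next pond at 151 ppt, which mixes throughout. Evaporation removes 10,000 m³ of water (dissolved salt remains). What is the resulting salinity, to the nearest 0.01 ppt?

After mixing: salt = 42,200×105.3 + 25,600×151 = 8,309,260; volume = 67,800 m³
After evaporation: salt unchanged = 8,309,260; volume = 67,800 − 10,000 = 57,800 m³
S = 8,309,260 / 57,800 = 143.7588 ppt

143.76 ppt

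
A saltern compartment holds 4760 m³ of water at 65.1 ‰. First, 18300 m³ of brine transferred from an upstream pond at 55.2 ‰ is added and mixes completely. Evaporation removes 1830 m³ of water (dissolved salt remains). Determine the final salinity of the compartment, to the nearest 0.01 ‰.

After mixing: salt = 4,760×65.1 + 18,300×55.2 = 1,320,036; volume = 23,060 m³
After evaporation: salt unchanged = 1,320,036; volume = 23,060 − 1,830 = 21,230 m³
S = 1,320,036 / 21,230 = 62.1779 ‰

62.18 ‰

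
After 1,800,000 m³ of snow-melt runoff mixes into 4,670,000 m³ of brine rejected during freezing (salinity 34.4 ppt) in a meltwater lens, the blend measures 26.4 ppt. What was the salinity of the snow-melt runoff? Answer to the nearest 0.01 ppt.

5.64 ppt

Salt balance: 4,670,000×34.4 + 1,800,000×S = 6,470,000×26.4
160,648,000 + 1,800,000·S = 170,808,000
S = (170,808,000 − 160,648,000) / 1,800,000 = 5.6444 ppt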